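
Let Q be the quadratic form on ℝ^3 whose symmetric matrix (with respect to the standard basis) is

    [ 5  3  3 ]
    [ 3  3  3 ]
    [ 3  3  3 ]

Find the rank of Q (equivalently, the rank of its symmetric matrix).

2

Congruent diagonalization of A (simultaneous row and column reduction) yields pivots 5, 6/5, 0.
Counting signs: 2 positive, 1 zero.
The rank is the number of nonzero pivots: 2.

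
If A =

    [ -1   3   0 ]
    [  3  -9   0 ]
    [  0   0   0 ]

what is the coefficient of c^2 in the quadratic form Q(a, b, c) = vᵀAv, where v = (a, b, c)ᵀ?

0

The coefficient of c^2 is the diagonal entry A[3,3] = 0.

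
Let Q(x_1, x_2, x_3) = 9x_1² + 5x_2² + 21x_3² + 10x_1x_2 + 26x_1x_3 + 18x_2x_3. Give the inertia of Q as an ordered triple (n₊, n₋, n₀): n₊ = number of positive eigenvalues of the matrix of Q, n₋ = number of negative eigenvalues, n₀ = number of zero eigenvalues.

The symmetric matrix is A = [[9, 5, 13], [5, 5, 9], [13, 9, 21]].
Congruent diagonalization of A (simultaneous row and column reduction) yields pivots 9, 20/9, 4/5.
That gives 3 positive pivots.

(3, 0, 0)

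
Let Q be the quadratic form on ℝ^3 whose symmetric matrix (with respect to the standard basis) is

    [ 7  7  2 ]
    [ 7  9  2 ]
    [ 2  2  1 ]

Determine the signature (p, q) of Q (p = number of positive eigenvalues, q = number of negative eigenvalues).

An LDLᵀ factorisation of A has diagonal entries 7, 2, 3/7.
That gives 3 positive pivots.

(3, 0)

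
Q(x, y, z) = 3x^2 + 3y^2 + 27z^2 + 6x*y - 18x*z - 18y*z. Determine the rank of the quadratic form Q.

1

The symmetric matrix is A = [[3, 3, -9], [3, 3, -9], [-9, -9, 27]].
Applying the same elementary operations to the rows and columns of A produces a congruent diagonal matrix with entries 3, 0, 0.
So there are 1 positive, 2 zero pivots.
The rank is the number of nonzero pivots: 1.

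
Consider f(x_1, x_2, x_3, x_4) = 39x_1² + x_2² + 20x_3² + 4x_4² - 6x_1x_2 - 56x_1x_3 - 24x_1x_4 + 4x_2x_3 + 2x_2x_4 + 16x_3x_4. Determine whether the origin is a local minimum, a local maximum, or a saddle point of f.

saddle point

The Hessian at the origin is H = [[78, -6, -56, -24], [-6, 2, 4, 2], [-56, 4, 40, 16], [-24, 2, 16, 8]].
Row-reducing H symmetrically gives the diagonal entries 78, 20/13, -4/15, 6.
That gives 3 positive, 1 negative pivots.
H is indefinite, so the origin is a saddle point.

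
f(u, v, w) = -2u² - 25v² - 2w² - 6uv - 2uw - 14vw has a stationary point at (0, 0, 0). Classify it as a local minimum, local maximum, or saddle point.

local maximum

The Hessian at the origin is H = [[-4, -6, -2], [-6, -50, -14], [-2, -14, -4]].
An LDLᵀ factorisation of H has diagonal entries -4, -41, -2/41.
Counting signs: 3 negative.
H is negative definite, so the origin is a strict local maximum.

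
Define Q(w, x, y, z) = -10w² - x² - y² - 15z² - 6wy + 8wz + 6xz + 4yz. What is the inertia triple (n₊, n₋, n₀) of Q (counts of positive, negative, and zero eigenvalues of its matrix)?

(1, 3, 0)

The symmetric matrix is A = [[-10, 0, -3, 4], [0, -1, 0, 3], [-3, 0, -1, 2], [4, 3, 2, -15]].
Congruent diagonalization of A (simultaneous row and column reduction) yields pivots -10, -1, -1/10, 2.
Counting signs: 1 positive, 3 negative.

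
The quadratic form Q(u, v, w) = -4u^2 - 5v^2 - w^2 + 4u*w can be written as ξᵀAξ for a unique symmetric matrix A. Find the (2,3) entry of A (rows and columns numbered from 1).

0

The coefficient of v·w in Q is 0. For a symmetric A this equals A[2,3] + A[3,2] = 2·A[2,3].
So A[2,3] = 0/2 = 0.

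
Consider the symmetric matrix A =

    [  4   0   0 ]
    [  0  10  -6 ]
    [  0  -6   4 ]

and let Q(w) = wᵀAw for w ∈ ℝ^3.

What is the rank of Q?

3

An LDLᵀ factorisation of A has diagonal entries 4, 10, 2/5.
Counting signs: 3 positive.
The rank is the number of nonzero pivots: 3.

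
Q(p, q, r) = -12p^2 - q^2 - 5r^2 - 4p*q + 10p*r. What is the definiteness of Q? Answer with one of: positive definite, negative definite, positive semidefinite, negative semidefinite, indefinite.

The symmetric matrix of Q is A = [[-12, -2, 5], [-2, -1, 0], [5, 0, -5]].
Leading principal minors: Δ_1 = -12, Δ_2 = 8, Δ_3 = -15.
The signs alternate starting with Δ_1 < 0, so by Sylvester's criterion Q is negative definite.

negative definite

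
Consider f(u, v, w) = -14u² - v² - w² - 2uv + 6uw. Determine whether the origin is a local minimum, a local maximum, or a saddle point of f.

local maximum

The Hessian at the origin is H = [[-28, -2, 6], [-2, -2, 0], [6, 0, -2]].
An LDLᵀ factorisation of H has diagonal entries -28, -13/7, -8/13.
So there are 3 negative pivots.
H is negative definite, so the origin is a strict local maximum.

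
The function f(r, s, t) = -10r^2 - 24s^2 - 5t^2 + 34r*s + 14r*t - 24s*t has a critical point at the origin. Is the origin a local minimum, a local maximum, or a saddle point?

The Hessian at the origin is H = [[-20, 34, 14], [34, -48, -24], [14, -24, -10]].
Row-reducing H symmetrically gives the diagonal entries -20, 49/5, -10/49.
Counting signs: 1 positive, 2 negative.
H is indefinite, so the origin is a saddle point.

saddle point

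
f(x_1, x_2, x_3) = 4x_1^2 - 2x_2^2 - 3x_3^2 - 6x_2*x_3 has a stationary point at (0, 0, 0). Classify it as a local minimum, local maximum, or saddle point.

saddle point

The Hessian at the origin is H = [[8, 0, 0], [0, -4, -6], [0, -6, -6]].
Congruent diagonalization of H (simultaneous row and column reduction) yields pivots 8, -4, 3.
That gives 2 positive, 1 negative pivots.
H is indefinite, so the origin is a saddle point.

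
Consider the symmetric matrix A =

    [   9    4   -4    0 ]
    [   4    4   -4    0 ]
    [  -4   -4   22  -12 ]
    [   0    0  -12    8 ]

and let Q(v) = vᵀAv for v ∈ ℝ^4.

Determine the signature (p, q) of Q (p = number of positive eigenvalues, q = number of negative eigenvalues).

(3, 0)

Congruent diagonalization of A (simultaneous row and column reduction) yields pivots 9, 20/9, 18, 0.
That gives 3 positive, 1 zero pivots.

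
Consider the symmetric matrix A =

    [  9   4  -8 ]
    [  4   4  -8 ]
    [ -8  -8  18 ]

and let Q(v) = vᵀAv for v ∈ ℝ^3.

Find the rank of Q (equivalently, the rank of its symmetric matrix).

3

Applying the same elementary operations to the rows and columns of A produces a congruent diagonal matrix with entries 9, 20/9, 2.
Counting signs: 3 positive.
The rank is the number of nonzero pivots: 3.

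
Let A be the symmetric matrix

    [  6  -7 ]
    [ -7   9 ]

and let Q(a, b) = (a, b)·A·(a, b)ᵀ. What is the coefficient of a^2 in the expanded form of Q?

The coefficient of a^2 is the diagonal entry A[1,1] = 6.

6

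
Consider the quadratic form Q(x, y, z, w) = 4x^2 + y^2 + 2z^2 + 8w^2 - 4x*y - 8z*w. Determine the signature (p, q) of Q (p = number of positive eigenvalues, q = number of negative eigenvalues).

Write A = [[4, -2, 0, 0], [-2, 1, 0, 0], [0, 0, 2, -4], [0, 0, -4, 8]].
Congruent diagonalization of A (simultaneous row and column reduction) yields pivots 4, 0, 2, 0.
So there are 2 positive, 2 zero pivots.

(2, 0)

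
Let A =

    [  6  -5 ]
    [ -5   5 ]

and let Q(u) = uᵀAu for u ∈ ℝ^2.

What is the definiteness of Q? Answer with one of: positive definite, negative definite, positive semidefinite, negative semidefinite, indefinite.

For the 2×2 matrix [[6, -5], [-5, 5]]: det = 6·5 − (-5)² = 5, trace = 11.
det > 0 so both eigenvalues share the sign of the trace; trace = 11 > 0 ⇒ both positive.

positive definite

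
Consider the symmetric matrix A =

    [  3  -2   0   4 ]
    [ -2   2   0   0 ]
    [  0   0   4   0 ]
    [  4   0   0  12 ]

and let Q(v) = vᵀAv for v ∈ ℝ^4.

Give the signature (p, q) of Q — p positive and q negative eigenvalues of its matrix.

An LDLᵀ factorisation of A has diagonal entries 3, 2/3, 4, -4.
That gives 3 positive, 1 negative pivots.

(3, 1)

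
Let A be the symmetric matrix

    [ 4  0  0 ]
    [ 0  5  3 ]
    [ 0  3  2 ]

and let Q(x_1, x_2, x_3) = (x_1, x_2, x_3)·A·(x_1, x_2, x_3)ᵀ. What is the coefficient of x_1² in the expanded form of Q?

The coefficient of x_1² is the diagonal entry A[1,1] = 4.

4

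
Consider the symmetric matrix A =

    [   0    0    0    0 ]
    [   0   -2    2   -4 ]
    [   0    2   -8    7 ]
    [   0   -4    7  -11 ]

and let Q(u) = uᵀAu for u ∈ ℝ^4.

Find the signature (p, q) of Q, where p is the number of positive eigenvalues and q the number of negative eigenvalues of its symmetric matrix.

Applying the same elementary operations to the rows and columns of A produces a congruent diagonal matrix with entries 0, -2, -6, -3/2.
So there are 3 negative, 1 zero pivots.

(0, 3)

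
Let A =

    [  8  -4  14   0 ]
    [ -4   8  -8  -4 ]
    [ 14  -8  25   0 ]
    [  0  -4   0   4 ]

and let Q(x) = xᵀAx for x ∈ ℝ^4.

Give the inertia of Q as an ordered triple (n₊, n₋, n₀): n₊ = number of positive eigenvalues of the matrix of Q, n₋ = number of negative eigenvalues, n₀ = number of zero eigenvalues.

Symmetric row and column elimination reduces A to a congruent diagonal form with pivots 8, 6, 1/3, 0.
That gives 3 positive, 1 zero pivots.

(3, 0, 1)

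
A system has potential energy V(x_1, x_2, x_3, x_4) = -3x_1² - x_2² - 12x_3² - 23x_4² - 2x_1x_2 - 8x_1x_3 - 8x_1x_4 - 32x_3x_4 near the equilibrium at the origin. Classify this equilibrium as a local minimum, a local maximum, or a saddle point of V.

saddle point

The Hessian at the origin is H = [[-6, -2, -8, -8], [-2, -2, 0, 0], [-8, 0, -24, -32], [-8, 0, -32, -46]].
Symmetric row and column elimination reduces H to a congruent diagonal form with pivots -6, -4/3, -8, 2.
Counting signs: 1 positive, 3 negative.
H is indefinite, so the origin is a saddle point.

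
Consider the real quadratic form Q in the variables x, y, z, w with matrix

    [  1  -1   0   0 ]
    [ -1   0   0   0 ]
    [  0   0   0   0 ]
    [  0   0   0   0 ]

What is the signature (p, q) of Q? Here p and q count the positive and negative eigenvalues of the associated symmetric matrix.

(1, 1)

Congruent diagonalization of A (simultaneous row and column reduction) yields pivots 1, -1, 0, 0.
Counting signs: 1 positive, 1 negative, 2 zero.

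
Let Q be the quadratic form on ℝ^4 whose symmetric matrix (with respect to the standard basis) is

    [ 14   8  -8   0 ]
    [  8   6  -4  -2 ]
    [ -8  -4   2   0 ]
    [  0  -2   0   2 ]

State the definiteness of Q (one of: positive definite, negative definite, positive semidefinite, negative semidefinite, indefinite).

indefinite

Applying the same elementary operations to the rows and columns of A produces a congruent diagonal matrix with entries 14, 10/7, -14/5, -4/7.
So there are 2 positive, 2 negative pivots.
Hence Q is indefinite.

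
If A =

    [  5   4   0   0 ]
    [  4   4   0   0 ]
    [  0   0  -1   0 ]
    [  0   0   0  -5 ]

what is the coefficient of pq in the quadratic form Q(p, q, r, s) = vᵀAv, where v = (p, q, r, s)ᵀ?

8

The coefficient of pq is A[1,2] + A[2,1] = 2·4 = 8.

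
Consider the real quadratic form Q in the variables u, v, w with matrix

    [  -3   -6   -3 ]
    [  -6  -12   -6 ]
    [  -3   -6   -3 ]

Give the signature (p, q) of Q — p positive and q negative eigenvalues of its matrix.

(0, 1)

Symmetric row and column elimination reduces A to a congruent diagonal form with pivots -3, 0, 0.
So there are 1 negative, 2 zero pivots.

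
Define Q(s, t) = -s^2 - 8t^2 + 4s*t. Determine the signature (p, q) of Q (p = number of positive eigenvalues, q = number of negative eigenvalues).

(0, 2)

Write A = [[-1, 2], [2, -8]].
Applying the same elementary operations to the rows and columns of A produces a congruent diagonal matrix with entries -1, -4.
That gives 2 negative pivots.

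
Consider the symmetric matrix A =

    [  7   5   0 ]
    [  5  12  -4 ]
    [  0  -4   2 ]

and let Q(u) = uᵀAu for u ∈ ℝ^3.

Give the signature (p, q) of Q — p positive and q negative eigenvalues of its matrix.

(3, 0)

Symmetric row and column elimination reduces A to a congruent diagonal form with pivots 7, 59/7, 6/59.
Counting signs: 3 positive.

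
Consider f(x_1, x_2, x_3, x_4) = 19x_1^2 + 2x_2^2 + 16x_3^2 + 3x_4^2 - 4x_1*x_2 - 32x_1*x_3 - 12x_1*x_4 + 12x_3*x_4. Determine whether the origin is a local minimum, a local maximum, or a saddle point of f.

local minimum

The Hessian at the origin is H = [[38, -4, -32, -12], [-4, 4, 0, 0], [-32, 0, 32, 12], [-12, 0, 12, 6]].
Row-reducing H symmetrically gives the diagonal entries 38, 68/19, 32/17, 3/2.
Counting signs: 4 positive.
H is positive definite, so the origin is a strict local minimum.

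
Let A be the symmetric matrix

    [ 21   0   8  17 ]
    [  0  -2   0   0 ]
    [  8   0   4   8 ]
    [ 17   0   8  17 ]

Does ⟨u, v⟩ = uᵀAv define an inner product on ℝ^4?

Symmetric row and column elimination reduces A to a congruent diagonal form with pivots 21, -2, 20/21, 4/5.
So there are 3 positive, 1 negative pivots.
Hence Q is indefinite.
⟨·,·⟩ is an inner product exactly when A is positive definite.

no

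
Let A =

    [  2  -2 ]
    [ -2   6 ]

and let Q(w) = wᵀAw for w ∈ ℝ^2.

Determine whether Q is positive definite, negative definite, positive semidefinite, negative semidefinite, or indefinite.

Leading principal minors: Δ_1 = 2, Δ_2 = 8.
All leading principal minors are positive, so by Sylvester's criterion Q is positive definite.

positive definite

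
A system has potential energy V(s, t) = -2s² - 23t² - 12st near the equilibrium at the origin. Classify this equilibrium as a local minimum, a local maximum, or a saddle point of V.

The Hessian at the origin is H = [[-4, -12], [-12, -46]].
det H = -4·-46 − (-12)² = 40 > 0 and H[1,1] = -4 < 0, so H is negative definite.
Therefore the origin is a local maximum.

local maximum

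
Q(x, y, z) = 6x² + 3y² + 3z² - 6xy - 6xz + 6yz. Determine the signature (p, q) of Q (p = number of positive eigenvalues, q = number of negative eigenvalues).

Write A = [[6, -3, -3], [-3, 3, 3], [-3, 3, 3]].
Congruent diagonalization of A (simultaneous row and column reduction) yields pivots 6, 3/2, 0.
So there are 2 positive, 1 zero pivots.

(2, 0)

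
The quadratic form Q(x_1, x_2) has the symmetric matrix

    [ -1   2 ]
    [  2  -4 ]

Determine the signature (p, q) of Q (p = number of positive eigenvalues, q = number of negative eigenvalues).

(0, 1)

Congruent diagonalization of A (simultaneous row and column reduction) yields pivots -1, 0.
So there are 1 negative, 1 zero pivots.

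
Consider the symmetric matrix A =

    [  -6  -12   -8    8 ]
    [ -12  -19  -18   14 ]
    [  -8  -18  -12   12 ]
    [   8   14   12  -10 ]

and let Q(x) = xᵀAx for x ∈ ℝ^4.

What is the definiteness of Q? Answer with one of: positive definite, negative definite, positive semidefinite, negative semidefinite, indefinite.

Symmetric row and column elimination reduces A to a congruent diagonal form with pivots -6, 5, -32/15, 0.
So there are 1 positive, 2 negative, 1 zero pivots.
Hence Q is indefinite.

indefinite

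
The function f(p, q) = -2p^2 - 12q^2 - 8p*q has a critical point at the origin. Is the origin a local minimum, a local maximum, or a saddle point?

local maximum

The Hessian at the origin is H = [[-4, -8], [-8, -24]].
det H = -4·-24 − (-8)² = 32 > 0 and H[1,1] = -4 < 0, so H is negative definite.
Therefore the origin is a local maximum.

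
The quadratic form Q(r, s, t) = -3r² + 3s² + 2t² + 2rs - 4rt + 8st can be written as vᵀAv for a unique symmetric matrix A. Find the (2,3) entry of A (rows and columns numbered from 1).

The coefficient of s·t in Q is 8. For a symmetric A this equals A[2,3] + A[3,2] = 2·A[2,3].
So A[2,3] = 8/2 = 4.

4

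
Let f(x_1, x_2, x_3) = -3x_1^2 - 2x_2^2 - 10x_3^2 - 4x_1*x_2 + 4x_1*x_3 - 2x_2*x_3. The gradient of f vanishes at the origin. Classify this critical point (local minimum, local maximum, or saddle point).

local maximum

The Hessian at the origin is H = [[-6, -4, 4], [-4, -4, -2], [4, -2, -20]].
An LDLᵀ factorisation of H has diagonal entries -6, -4/3, -1.
That gives 3 negative pivots.
H is negative definite, so the origin is a strict local maximum.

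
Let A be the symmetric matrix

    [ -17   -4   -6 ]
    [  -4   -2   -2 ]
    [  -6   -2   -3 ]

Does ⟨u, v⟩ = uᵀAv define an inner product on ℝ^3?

no

An LDLᵀ factorisation of A has diagonal entries -17, -18/17, -5/9.
That gives 3 negative pivots.
Hence Q is negative definite.
⟨·,·⟩ is an inner product exactly when A is positive definite.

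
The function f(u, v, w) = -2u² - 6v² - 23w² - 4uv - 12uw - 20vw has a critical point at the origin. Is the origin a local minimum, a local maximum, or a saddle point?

The Hessian at the origin is H = [[-4, -4, -12], [-4, -12, -20], [-12, -20, -46]].
Applying the same elementary operations to the rows and columns of H produces a congruent diagonal matrix with entries -4, -8, -2.
That gives 3 negative pivots.
H is negative definite, so the origin is a strict local maximum.

local maximum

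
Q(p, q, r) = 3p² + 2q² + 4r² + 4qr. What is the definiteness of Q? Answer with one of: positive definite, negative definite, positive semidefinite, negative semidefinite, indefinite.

positive definite

The symmetric matrix of Q is A = [[3, 0, 0], [0, 2, 2], [0, 2, 4]].
Leading principal minors: Δ_1 = 3, Δ_2 = 6, Δ_3 = 12.
All leading principal minors are positive, so by Sylvester's criterion Q is positive definite.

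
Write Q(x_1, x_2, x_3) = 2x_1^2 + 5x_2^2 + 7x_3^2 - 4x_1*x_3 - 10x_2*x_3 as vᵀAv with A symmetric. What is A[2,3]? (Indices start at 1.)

-5

The coefficient of x_2·x_3 in Q is -10. For a symmetric A this equals A[2,3] + A[3,2] = 2·A[2,3].
So A[2,3] = -10/2 = -5.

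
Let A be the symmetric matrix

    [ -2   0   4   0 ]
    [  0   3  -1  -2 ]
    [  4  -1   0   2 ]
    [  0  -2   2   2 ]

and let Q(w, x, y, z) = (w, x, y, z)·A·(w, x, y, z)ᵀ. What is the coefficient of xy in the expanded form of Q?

The coefficient of xy is A[2,3] + A[3,2] = 2·(-1) = -2.

-2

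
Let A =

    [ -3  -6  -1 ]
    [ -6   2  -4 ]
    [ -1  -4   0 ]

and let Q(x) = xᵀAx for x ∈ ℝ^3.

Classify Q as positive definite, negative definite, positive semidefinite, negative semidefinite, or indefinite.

Symmetric row and column elimination reduces A to a congruent diagonal form with pivots -3, 14, 1/21.
That gives 2 positive, 1 negative pivots.
Hence Q is indefinite.

indefinite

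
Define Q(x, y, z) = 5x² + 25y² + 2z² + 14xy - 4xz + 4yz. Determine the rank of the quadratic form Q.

Write A = [[5, 7, -2], [7, 25, 2], [-2, 2, 2]].
An LDLᵀ factorisation of A has diagonal entries 5, 76/5, -6/19.
So there are 2 positive, 1 negative pivots.
The rank is the number of nonzero pivots: 3.

3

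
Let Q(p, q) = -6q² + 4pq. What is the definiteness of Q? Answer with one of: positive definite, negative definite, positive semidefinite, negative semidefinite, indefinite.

The symmetric matrix of Q is [[0, 2], [2, -6]].
For the 2×2 matrix [[0, 2], [2, -6]]: det = 0·-6 − (2)² = -4, trace = -6.
det < 0 so the eigenvalues have opposite signs; the form is indefinite.

indefinite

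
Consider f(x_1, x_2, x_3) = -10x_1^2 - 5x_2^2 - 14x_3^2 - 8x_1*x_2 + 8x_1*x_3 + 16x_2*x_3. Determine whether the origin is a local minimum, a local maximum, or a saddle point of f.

The Hessian at the origin is H = [[-20, -8, 8], [-8, -10, 16], [8, 16, -28]].
Symmetric row and column elimination reduces H to a congruent diagonal form with pivots -20, -34/5, -12/17.
That gives 3 negative pivots.
H is negative definite, so the origin is a strict local maximum.

local maximum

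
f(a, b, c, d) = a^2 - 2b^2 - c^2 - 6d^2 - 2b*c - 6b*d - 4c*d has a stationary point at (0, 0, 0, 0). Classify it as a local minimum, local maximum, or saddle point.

saddle point

The Hessian at the origin is H = [[2, 0, 0, 0], [0, -4, -2, -6], [0, -2, -2, -4], [0, -6, -4, -12]].
Applying the same elementary operations to the rows and columns of H produces a congruent diagonal matrix with entries 2, -4, -1, -2.
That gives 1 positive, 3 negative pivots.
H is indefinite, so the origin is a saddle point.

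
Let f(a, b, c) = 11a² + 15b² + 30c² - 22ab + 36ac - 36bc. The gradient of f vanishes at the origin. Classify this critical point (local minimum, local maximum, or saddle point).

The Hessian at the origin is H = [[22, -22, 36], [-22, 30, -36], [36, -36, 60]].
Applying the same elementary operations to the rows and columns of H produces a congruent diagonal matrix with entries 22, 8, 12/11.
That gives 3 positive pivots.
H is positive definite, so the origin is a strict local minimum.

local minimum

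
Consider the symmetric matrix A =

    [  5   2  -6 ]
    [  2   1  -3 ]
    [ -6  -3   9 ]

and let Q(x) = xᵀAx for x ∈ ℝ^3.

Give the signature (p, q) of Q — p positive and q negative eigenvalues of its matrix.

Applying the same elementary operations to the rows and columns of A produces a congruent diagonal matrix with entries 5, 1/5, 0.
Counting signs: 2 positive, 1 zero.

(2, 0)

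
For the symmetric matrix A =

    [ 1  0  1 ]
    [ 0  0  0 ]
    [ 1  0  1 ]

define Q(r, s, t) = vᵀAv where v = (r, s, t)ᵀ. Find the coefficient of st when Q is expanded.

0

The coefficient of st is A[2,3] + A[3,2] = 2·0 = 0.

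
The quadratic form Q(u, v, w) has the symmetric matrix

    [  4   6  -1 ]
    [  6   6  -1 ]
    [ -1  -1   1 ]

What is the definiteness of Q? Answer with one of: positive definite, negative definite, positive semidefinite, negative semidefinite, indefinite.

indefinite

An LDLᵀ factorisation of A has diagonal entries 4, -3, 5/6.
So there are 2 positive, 1 negative pivots.
Hence Q is indefinite.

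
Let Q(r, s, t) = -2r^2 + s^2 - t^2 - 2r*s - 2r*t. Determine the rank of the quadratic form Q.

3

Write A = [[-2, -1, -1], [-1, 1, 0], [-1, 0, -1]].
An LDLᵀ factorisation of A has diagonal entries -2, 3/2, -2/3.
So there are 1 positive, 2 negative pivots.
The rank is the number of nonzero pivots: 3.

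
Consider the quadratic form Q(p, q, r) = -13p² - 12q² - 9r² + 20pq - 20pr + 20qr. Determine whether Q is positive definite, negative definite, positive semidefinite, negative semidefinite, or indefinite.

negative definite

The associated matrix is A = [[-13, 10, -10], [10, -12, 10], [-10, 10, -9]].
An LDLᵀ factorisation of A has diagonal entries -13, -56/13, -1/14.
That gives 3 negative pivots.
Hence Q is negative definite.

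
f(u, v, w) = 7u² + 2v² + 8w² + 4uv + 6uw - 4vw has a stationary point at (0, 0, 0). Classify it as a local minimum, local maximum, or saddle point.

local minimum

The Hessian at the origin is H = [[14, 4, 6], [4, 4, -4], [6, -4, 16]].
Congruent diagonalization of H (simultaneous row and column reduction) yields pivots 14, 20/7, 2.
That gives 3 positive pivots.
H is positive definite, so the origin is a strict local minimum.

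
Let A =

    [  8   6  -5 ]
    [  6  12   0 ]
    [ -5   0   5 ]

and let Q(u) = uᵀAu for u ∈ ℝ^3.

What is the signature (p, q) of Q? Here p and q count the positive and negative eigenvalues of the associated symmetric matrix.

(2, 0)

Symmetric row and column elimination reduces A to a congruent diagonal form with pivots 8, 15/2, 0.
So there are 2 positive, 1 zero pivots.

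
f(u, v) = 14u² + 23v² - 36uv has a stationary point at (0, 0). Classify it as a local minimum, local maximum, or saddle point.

saddle point

The Hessian at the origin is H = [[28, -36], [-36, 46]].
det H = 28·46 − (-36)² = -8 < 0, so H is indefinite.
Therefore the origin is a saddle point.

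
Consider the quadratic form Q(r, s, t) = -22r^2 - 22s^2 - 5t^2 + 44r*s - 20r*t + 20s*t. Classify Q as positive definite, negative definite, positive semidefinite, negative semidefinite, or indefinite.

negative semidefinite

The symmetric matrix is A = [[-22, 22, -10], [22, -22, 10], [-10, 10, -5]].
Symmetric row and column elimination reduces A to a congruent diagonal form with pivots -22, 0, -5/11.
Counting signs: 2 negative, 1 zero.
Hence Q is negative semidefinite.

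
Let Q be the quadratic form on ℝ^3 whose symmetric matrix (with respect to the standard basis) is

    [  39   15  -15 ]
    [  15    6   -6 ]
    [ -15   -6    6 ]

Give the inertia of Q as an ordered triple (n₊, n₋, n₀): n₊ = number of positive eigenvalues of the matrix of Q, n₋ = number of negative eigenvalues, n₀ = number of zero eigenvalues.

Symmetric row and column elimination reduces A to a congruent diagonal form with pivots 39, 3/13, 0.
Counting signs: 2 positive, 1 zero.

(2, 0, 1)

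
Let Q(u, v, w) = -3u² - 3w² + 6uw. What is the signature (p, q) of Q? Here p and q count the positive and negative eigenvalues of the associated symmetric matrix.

(0, 1)

The symmetric matrix is A = [[-3, 0, 3], [0, 0, 0], [3, 0, -3]].
Row-reducing A symmetrically gives the diagonal entries -3, 0, 0.
That gives 1 negative, 2 zero pivots.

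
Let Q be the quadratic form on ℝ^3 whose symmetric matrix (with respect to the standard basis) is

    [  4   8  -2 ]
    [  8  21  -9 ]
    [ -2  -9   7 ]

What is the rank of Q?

3

An LDLᵀ factorisation of A has diagonal entries 4, 5, 1.
Counting signs: 3 positive.
The rank is the number of nonzero pivots: 3.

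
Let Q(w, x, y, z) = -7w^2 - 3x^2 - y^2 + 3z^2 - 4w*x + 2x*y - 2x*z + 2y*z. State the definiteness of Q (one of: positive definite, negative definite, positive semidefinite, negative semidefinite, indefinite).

The symmetric matrix is A = [[-7, -2, 0, 0], [-2, -3, 1, -1], [0, 1, -1, 1], [0, -1, 1, 3]].
An LDLᵀ factorisation of A has diagonal entries -7, -17/7, -10/17, 4.
So there are 1 positive, 3 negative pivots.
Hence Q is indefinite.

indefinite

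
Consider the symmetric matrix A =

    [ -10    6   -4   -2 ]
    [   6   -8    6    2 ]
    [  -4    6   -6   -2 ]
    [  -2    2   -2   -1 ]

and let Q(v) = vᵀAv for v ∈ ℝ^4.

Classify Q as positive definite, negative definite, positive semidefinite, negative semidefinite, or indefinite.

negative definite

Leading principal minors: Δ_1 = -10, Δ_2 = 44, Δ_3 = -64, Δ_4 = 16.
The signs alternate starting with Δ_1 < 0, so by Sylvester's criterion Q is negative definite.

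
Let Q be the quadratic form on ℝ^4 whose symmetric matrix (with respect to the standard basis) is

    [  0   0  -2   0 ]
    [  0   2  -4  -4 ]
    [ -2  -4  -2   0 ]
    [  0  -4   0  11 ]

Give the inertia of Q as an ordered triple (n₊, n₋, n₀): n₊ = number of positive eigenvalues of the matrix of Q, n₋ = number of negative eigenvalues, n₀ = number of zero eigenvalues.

(3, 1, 0)

By Sylvester's law of inertia any congruent diagonalization of A has 3 positive, 1 negative and 0 zero entries.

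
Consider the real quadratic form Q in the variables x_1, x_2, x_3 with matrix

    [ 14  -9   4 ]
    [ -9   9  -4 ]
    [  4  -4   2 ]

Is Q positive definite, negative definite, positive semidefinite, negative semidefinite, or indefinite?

positive definite

Row-reducing A symmetrically gives the diagonal entries 14, 45/14, 2/9.
That gives 3 positive pivots.
Hence Q is positive definite.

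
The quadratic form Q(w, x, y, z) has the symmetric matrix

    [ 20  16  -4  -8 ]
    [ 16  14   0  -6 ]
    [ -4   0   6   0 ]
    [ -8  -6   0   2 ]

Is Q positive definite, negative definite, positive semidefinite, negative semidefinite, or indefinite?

indefinite

An LDLᵀ factorisation of A has diagonal entries 20, 6/5, -10/3, 4/5.
So there are 3 positive, 1 negative pivots.
Hence Q is indefinite.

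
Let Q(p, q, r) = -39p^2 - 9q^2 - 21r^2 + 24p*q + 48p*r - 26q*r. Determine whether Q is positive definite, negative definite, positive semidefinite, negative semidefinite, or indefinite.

negative definite

The symmetric matrix of Q is A = [[-39, 12, 24], [12, -9, -13], [24, -13, -21]].
Leading principal minors: Δ_1 = -39, Δ_2 = 207, Δ_3 = -60.
The signs alternate starting with Δ_1 < 0, so by Sylvester's criterion Q is negative definite.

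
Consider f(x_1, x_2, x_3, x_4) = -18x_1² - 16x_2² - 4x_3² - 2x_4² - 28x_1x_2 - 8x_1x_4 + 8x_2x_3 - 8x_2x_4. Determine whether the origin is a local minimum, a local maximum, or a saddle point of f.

local maximum

The Hessian at the origin is H = [[-36, -28, 0, -8], [-28, -32, 8, -8], [0, 8, -8, 0], [-8, -8, 0, -4]].
Symmetric row and column elimination reduces H to a congruent diagonal form with pivots -36, -92/9, -40/23, -4/5.
Counting signs: 4 negative.
H is negative definite, so the origin is a strict local maximum.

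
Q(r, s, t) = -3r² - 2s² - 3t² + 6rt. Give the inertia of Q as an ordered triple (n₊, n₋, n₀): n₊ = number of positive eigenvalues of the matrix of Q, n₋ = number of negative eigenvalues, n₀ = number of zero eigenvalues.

The associated matrix is A = [[-3, 0, 3], [0, -2, 0], [3, 0, -3]].
Symmetric row and column elimination reduces A to a congruent diagonal form with pivots -3, -2, 0.
Counting signs: 2 negative, 1 zero.

(0, 2, 1)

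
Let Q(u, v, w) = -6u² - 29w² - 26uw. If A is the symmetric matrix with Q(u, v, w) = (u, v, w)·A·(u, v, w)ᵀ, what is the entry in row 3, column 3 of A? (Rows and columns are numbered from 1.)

The coefficient of w² in Q is -29, and that is exactly A[3,3].

-29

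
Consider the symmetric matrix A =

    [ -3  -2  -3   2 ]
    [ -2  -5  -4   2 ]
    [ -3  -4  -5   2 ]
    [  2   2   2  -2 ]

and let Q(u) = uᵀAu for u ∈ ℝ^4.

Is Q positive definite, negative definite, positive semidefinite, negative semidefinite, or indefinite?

negative definite

An LDLᵀ factorisation of A has diagonal entries -3, -11/3, -10/11, -2/5.
That gives 4 negative pivots.
Hence Q is negative definite.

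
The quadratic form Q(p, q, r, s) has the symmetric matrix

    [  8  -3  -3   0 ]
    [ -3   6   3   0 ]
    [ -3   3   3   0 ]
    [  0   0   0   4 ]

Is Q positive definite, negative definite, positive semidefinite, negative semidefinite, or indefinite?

positive definite

An LDLᵀ factorisation of A has diagonal entries 8, 39/8, 15/13, 4.
Counting signs: 4 positive.
Hence Q is positive definite.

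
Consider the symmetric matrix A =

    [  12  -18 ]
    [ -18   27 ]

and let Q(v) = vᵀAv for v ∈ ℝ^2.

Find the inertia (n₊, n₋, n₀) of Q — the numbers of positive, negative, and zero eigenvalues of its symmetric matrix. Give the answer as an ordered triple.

Row-reducing A symmetrically gives the diagonal entries 12, 0.
That gives 1 positive, 1 zero pivots.

(1, 0, 1)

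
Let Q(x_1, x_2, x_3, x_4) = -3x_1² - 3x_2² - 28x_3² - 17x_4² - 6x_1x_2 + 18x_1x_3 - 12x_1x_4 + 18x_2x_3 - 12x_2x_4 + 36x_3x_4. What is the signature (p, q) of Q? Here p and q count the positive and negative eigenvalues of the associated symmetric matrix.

(0, 3)

The associated matrix is A = [[-3, -3, 9, -6], [-3, -3, 9, -6], [9, 9, -28, 18], [-6, -6, 18, -17]].
Row-reducing A symmetrically gives the diagonal entries -3, 0, -1, -5.
That gives 3 negative, 1 zero pivots.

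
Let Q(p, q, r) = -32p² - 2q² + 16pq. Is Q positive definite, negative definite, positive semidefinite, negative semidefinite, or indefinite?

The associated matrix is A = [[-32, 8, 0], [8, -2, 0], [0, 0, 0]].
Symmetric row and column elimination reduces A to a congruent diagonal form with pivots -32, 0, 0.
So there are 1 negative, 2 zero pivots.
Hence Q is negative semidefinite.

negative semidefinite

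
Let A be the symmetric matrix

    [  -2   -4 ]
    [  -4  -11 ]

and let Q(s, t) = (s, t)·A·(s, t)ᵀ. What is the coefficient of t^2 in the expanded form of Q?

-11

The coefficient of t^2 is the diagonal entry A[2,2] = -11.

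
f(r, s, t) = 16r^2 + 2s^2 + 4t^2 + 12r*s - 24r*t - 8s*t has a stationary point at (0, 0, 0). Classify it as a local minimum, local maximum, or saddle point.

The Hessian at the origin is H = [[32, 12, -24], [12, 4, -8], [-24, -8, 8]].
Congruent diagonalization of H (simultaneous row and column reduction) yields pivots 32, -1/2, -8.
That gives 1 positive, 2 negative pivots.
H is indefinite, so the origin is a saddle point.

saddle point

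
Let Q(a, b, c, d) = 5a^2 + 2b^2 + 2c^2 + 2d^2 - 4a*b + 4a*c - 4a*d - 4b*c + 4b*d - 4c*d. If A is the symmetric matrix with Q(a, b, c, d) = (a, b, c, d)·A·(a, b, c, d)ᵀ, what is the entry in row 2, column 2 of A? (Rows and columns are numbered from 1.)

The coefficient of b^2 in Q is 2, and that is exactly A[2,2].

2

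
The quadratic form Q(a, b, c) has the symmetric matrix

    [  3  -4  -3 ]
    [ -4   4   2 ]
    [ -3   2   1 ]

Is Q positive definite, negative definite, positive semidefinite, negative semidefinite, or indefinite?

Symmetric row and column elimination reduces A to a congruent diagonal form with pivots 3, -4/3, 1.
Counting signs: 2 positive, 1 negative.
Hence Q is indefinite.

indefinite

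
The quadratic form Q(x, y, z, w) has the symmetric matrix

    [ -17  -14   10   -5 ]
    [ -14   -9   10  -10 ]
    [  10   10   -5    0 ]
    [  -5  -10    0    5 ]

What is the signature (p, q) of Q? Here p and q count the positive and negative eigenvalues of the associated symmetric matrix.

Applying the same elementary operations to the rows and columns of A produces a congruent diagonal matrix with entries -17, 43/17, -15/43, -10/3.
So there are 1 positive, 3 negative pivots.

(1, 3)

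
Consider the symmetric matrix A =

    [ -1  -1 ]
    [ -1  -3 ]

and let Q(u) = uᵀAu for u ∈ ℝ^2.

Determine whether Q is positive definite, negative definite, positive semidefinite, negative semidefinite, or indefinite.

negative definite

For the 2×2 matrix [[-1, -1], [-1, -3]]: det = -1·-3 − (-1)² = 2, trace = -4.
det > 0 so both eigenvalues share the sign of the trace; trace = -4 < 0 ⇒ both negative.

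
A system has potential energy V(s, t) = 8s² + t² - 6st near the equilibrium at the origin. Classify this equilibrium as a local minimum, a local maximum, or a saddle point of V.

saddle point

The Hessian at the origin is H = [[16, -6], [-6, 2]].
det H = 16·2 − (-6)² = -4 < 0, so H is indefinite.
Therefore the origin is a saddle point.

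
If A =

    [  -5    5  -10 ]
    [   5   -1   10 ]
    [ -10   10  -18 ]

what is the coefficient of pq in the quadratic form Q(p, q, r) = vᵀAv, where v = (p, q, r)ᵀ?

10

The coefficient of pq is A[1,2] + A[2,1] = 2·5 = 10.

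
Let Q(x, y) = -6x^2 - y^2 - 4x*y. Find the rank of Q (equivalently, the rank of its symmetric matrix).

The associated matrix is A = [[-6, -2], [-2, -1]].
Applying the same elementary operations to the rows and columns of A produces a congruent diagonal matrix with entries -6, -1/3.
That gives 2 negative pivots.
The rank is the number of nonzero pivots: 2.

2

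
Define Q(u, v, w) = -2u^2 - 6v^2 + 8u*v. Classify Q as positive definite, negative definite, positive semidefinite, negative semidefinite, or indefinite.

The symmetric matrix is A = [[-2, 4, 0], [4, -6, 0], [0, 0, 0]].
Applying the same elementary operations to the rows and columns of A produces a congruent diagonal matrix with entries -2, 2, 0.
That gives 1 positive, 1 negative, 1 zero pivots.
Hence Q is indefinite.

indefinite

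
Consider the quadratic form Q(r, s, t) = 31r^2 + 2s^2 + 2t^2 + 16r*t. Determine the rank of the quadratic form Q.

The symmetric matrix is A = [[31, 0, 8], [0, 2, 0], [8, 0, 2]].
Applying the same elementary operations to the rows and columns of A produces a congruent diagonal matrix with entries 31, 2, -2/31.
Counting signs: 2 positive, 1 negative.
The rank is the number of nonzero pivots: 3.

3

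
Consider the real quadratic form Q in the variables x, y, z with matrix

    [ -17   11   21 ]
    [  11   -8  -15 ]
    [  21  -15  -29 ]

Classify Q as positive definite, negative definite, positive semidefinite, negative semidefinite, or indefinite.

negative definite

Applying the same elementary operations to the rows and columns of A produces a congruent diagonal matrix with entries -17, -15/17, -4/5.
That gives 3 negative pivots.
Hence Q is negative definite.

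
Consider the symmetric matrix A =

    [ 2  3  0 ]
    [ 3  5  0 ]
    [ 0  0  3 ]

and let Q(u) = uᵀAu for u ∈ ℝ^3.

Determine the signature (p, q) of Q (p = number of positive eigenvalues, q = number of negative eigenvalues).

Symmetric row and column elimination reduces A to a congruent diagonal form with pivots 2, 1/2, 3.
Counting signs: 3 positive.

(3, 0)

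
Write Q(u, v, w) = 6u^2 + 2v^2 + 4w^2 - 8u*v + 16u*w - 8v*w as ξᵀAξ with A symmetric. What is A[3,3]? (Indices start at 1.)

4

The coefficient of w^2 in Q is 4, and that is exactly A[3,3].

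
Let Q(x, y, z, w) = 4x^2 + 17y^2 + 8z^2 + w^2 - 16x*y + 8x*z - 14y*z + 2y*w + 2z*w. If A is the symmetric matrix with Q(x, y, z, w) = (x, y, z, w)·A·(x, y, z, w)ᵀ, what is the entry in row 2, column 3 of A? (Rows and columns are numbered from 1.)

The coefficient of y·z in Q is -14. For a symmetric A this equals A[2,3] + A[3,2] = 2·A[2,3].
So A[2,3] = -14/2 = -7.

-7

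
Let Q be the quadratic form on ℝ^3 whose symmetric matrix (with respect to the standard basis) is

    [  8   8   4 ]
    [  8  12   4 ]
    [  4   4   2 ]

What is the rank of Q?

2

Congruent diagonalization of A (simultaneous row and column reduction) yields pivots 8, 4, 0.
Counting signs: 2 positive, 1 zero.
The rank is the number of nonzero pivots: 2.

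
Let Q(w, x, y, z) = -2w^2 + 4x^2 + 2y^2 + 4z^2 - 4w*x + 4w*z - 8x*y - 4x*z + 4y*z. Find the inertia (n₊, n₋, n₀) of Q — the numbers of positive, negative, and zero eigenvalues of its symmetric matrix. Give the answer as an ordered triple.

(2, 2, 0)

The associated matrix is A = [[-2, -2, 0, 2], [-2, 4, -4, -2], [0, -4, 2, 2], [2, -2, 2, 4]].
Symmetric row and column elimination reduces A to a congruent diagonal form with pivots -2, 6, -2/3, 4.
Counting signs: 2 positive, 2 negative.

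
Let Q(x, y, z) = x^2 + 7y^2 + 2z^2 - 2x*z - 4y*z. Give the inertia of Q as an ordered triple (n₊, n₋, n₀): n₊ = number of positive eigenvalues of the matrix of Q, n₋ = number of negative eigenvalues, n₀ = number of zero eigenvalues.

(3, 0, 0)

The associated matrix is A = [[1, 0, -1], [0, 7, -2], [-1, -2, 2]].
Congruent diagonalization of A (simultaneous row and column reduction) yields pivots 1, 7, 3/7.
Counting signs: 3 positive.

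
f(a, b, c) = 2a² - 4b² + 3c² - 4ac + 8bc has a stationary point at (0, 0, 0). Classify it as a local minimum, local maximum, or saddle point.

The Hessian at the origin is H = [[4, 0, -4], [0, -8, 8], [-4, 8, 6]].
Congruent diagonalization of H (simultaneous row and column reduction) yields pivots 4, -8, 10.
So there are 2 positive, 1 negative pivots.
H is indefinite, so the origin is a saddle point.

saddle point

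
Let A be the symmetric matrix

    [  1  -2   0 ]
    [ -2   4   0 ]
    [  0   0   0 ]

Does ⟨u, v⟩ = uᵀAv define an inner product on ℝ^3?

no

Symmetric row and column elimination reduces A to a congruent diagonal form with pivots 1, 0, 0.
Counting signs: 1 positive, 2 zero.
Hence Q is positive semidefinite.
⟨·,·⟩ is an inner product exactly when A is positive definite.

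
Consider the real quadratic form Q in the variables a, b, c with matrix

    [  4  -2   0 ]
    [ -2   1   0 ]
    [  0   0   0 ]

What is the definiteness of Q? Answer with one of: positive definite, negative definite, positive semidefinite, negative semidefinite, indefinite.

positive semidefinite

Symmetric row and column elimination reduces A to a congruent diagonal form with pivots 4, 0, 0.
So there are 1 positive, 2 zero pivots.
Hence Q is positive semidefinite.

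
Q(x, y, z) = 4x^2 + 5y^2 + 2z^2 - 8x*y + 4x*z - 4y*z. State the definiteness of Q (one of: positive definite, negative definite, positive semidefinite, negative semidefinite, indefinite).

Write A = [[4, -4, 2], [-4, 5, -2], [2, -2, 2]].
Row-reducing A symmetrically gives the diagonal entries 4, 1, 1.
That gives 3 positive pivots.
Hence Q is positive definite.

positive definite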